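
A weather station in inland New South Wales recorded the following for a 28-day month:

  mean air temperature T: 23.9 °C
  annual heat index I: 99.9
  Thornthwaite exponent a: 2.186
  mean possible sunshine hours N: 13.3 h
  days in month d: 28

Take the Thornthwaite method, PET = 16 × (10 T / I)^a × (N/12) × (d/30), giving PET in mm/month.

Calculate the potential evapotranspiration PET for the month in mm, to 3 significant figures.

10T/I = 10 × 23.9 / 99.9 = 2.3924
(10T/I)^a = 2.3924^2.186 = 6.7318
Uncorrected PET = 16 × 6.7318 = 107.709 mm
Correction = (N/12)(d/30) = (13.3/12)(28/30) = 1.0344
PET = 107.709 × 1.0344 = 111.414 mm/month

111 mm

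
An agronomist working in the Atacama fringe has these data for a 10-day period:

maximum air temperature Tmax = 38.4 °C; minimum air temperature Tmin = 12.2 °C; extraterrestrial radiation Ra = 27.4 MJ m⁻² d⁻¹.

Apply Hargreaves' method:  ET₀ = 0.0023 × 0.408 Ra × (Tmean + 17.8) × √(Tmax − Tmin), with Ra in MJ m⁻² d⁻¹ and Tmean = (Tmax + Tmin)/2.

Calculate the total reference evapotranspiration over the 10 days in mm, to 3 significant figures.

56.7 mm

Tmean = (38.4 + 12.2)/2 = 25.30 °C
0.408 Ra = 0.408 × 27.4 = 11.1792 mm/d equivalent
ET₀ = 0.0023 × 11.1792 × (25.30 + 17.8) × √26.2 = 0.0023 × 11.1792 × 43.10 × 5.1186 = 5.6724 mm/d
Over 10 days: 5.6724 × 10 = 56.724 mm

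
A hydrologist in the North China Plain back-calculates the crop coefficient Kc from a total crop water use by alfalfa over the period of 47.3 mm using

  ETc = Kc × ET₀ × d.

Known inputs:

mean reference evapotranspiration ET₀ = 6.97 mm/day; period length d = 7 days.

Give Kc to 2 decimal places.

0.97

ETc = Kc × ET₀ × d  ⇒  Kc = ETc / (ET₀ × d)
Kc = 47.3 / (6.97 × 7) = 47.3 / 48.79 = 0.9695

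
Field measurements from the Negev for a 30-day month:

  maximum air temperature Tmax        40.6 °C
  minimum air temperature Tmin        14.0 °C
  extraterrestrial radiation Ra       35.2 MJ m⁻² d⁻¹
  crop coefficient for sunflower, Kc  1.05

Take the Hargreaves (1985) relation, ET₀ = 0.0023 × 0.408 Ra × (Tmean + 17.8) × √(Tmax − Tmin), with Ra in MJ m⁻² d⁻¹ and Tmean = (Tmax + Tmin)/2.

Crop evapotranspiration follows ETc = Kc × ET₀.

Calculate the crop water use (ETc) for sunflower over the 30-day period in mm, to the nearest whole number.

242 mm

Tmean = (40.6 + 14.0)/2 = 27.30 °C
0.408 Ra = 0.408 × 35.2 = 14.3616 mm/d equivalent
ET₀ = 0.0023 × 14.3616 × (27.30 + 17.8) × √26.6 = 0.0023 × 14.3616 × 45.10 × 5.1575 = 7.6833 mm/d
ETc = Kc × ET₀ = 1.05 × 7.6833 = 8.0675 mm/d
Over 30 days: 8.0675 × 30 = 242.025 mm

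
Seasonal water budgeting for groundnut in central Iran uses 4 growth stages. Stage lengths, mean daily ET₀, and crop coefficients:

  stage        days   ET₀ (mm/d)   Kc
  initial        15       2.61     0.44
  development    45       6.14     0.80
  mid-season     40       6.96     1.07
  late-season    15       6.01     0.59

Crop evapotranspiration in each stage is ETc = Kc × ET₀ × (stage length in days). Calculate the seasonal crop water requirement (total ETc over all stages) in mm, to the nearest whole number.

589 mm

initial: 0.44 × 2.61 × 15 = 17.23 mm
development: 0.80 × 6.14 × 45 = 221.04 mm
mid-season: 1.07 × 6.96 × 40 = 297.89 mm
late-season: 0.59 × 6.01 × 15 = 53.19 mm
Seasonal total = 589.35 mm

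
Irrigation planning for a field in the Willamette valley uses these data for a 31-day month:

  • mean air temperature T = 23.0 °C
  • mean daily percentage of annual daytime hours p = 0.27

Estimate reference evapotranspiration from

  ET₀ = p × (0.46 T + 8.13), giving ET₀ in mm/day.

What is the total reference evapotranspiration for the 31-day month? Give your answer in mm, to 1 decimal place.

156.6 mm

ET₀ = 0.27 × (0.46 × 23.0 + 8.13) = 0.27 × 18.710 = 5.0517 mm/d
Monthly total = 5.0517 × 31 = 156.603 mm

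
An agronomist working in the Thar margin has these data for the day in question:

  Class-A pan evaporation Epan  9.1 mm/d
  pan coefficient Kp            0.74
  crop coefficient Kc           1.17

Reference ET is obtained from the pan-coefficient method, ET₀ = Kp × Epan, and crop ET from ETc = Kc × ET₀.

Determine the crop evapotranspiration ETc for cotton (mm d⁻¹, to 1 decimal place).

7.9 mm d⁻¹

ET₀ = 0.74 × 9.1 = 6.7340 mm/d
ETc = Kc × ET₀ = 1.17 × 6.7340 = 7.8788 mm/d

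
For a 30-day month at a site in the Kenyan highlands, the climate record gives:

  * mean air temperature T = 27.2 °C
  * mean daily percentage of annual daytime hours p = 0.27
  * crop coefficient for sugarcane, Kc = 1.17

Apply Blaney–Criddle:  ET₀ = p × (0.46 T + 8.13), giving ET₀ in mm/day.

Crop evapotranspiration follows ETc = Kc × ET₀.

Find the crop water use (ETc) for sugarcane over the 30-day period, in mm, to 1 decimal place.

195.6 mm

ET₀ = 0.27 × (0.46 × 27.2 + 8.13) = 0.27 × 20.642 = 5.5733 mm/d
ETc = Kc × ET₀ = 1.17 × 5.5733 = 6.5208 mm/d
Over 30 days: 6.5208 × 30 = 195.624 mm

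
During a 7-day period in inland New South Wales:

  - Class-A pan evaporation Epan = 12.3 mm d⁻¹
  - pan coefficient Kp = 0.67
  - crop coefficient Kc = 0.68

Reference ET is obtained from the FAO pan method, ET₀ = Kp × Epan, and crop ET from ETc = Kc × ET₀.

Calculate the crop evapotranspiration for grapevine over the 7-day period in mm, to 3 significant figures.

ET₀ = 0.67 × 12.3 = 8.2410 mm/d
ETc = Kc × ET₀ = 0.68 × 8.2410 = 5.6039 mm/d
Over 7 days: 5.6039 × 7 = 39.227 mm

39.2 mm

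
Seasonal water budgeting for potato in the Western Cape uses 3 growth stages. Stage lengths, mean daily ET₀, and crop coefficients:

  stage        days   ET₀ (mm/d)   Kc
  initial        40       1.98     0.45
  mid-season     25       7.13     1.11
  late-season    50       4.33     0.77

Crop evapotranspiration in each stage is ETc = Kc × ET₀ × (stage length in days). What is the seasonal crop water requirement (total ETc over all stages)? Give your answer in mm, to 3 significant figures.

initial: 0.45 × 1.98 × 40 = 35.64 mm
mid-season: 1.11 × 7.13 × 25 = 197.86 mm
late-season: 0.77 × 4.33 × 50 = 166.71 mm
Seasonal total = 400.21 mm

400 mm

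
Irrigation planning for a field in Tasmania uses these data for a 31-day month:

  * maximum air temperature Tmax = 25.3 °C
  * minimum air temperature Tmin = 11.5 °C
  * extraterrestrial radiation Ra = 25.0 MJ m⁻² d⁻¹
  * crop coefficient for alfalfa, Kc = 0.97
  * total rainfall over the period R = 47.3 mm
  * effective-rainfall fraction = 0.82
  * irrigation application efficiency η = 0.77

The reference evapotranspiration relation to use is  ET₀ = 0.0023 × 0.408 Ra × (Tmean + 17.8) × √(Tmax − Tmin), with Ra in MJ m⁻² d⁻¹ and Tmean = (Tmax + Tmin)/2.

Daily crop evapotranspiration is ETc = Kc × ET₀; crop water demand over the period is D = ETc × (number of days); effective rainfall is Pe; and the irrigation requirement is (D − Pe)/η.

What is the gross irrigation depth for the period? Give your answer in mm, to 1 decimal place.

72.8 mm

Tmean = (25.3 + 11.5)/2 = 18.40 °C
0.408 Ra = 0.408 × 25.0 = 10.2000 mm/d equivalent
ET₀ = 0.0023 × 10.2000 × (18.40 + 17.8) × √13.8 = 0.0023 × 10.2000 × 36.20 × 3.7148 = 3.1548 mm/d
ETc = Kc × ET₀ = 0.97 × 3.1548 = 3.0602 mm/d
Crop demand D = ETc × 31 d = 3.0602 × 31 = 94.866 mm
Pe = 0.82 × 47.3 = 38.786 mm
D − Pe = 94.866 − 38.786 = 56.080 mm
Gross irrigation = 56.080 / 0.77 = 72.831 mm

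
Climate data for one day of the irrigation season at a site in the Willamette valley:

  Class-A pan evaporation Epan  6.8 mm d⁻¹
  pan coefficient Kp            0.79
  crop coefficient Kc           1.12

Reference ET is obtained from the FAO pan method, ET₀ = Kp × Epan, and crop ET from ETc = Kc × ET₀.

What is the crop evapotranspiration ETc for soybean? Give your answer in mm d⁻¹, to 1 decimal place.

ET₀ = 0.79 × 6.8 = 5.3720 mm/d
ETc = Kc × ET₀ = 1.12 × 5.3720 = 6.0166 mm/d

6.0 mm d⁻¹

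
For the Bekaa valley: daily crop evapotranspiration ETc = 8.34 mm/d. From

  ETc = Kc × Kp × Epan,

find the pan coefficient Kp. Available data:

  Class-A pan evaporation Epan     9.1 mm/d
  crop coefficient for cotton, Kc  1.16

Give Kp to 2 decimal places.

ETc = Kc × Kp × Epan  ⇒  Kp = ETc / (Kc × Epan)
Kp = 8.34 / (1.16 × 9.1) = 8.34 / 10.556 = 0.7901

0.79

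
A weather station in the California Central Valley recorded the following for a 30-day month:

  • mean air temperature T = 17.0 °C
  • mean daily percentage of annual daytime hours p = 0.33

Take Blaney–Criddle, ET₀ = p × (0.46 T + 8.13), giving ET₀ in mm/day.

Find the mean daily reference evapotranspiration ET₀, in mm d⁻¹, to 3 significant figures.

ET₀ = 0.33 × (0.46 × 17.0 + 8.13) = 0.33 × 15.950 = 5.2635 mm/d

5.26 mm d⁻¹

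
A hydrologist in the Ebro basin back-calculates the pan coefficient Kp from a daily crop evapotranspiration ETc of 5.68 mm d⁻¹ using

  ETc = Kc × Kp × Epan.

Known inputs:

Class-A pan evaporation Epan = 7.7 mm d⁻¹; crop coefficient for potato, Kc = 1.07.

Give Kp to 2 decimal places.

ETc = Kc × Kp × Epan  ⇒  Kp = ETc / (Kc × Epan)
Kp = 5.68 / (1.07 × 7.7) = 5.68 / 8.239 = 0.6894

0.69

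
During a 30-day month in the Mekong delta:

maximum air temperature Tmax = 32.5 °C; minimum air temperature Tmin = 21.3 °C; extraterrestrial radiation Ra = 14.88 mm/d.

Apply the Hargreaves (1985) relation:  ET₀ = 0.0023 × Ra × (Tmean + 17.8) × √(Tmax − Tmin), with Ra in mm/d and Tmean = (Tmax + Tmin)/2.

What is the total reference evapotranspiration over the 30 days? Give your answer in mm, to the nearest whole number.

Tmean = (32.5 + 21.3)/2 = 26.90 °C
ET₀ = 0.0023 × 14.88 × (26.90 + 17.8) × √11.2 = 0.0023 × 14.88 × 44.70 × 3.3466 = 5.1197 mm/d
Over 30 days: 5.1197 × 30 = 153.591 mm

154 mm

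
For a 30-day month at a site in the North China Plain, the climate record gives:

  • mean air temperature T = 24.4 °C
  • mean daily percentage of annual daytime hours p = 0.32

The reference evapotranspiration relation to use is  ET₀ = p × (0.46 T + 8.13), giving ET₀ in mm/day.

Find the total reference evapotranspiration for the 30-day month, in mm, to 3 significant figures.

ET₀ = 0.32 × (0.46 × 24.4 + 8.13) = 0.32 × 19.354 = 6.1933 mm/d
Monthly total = 6.1933 × 30 = 185.799 mm

186 mm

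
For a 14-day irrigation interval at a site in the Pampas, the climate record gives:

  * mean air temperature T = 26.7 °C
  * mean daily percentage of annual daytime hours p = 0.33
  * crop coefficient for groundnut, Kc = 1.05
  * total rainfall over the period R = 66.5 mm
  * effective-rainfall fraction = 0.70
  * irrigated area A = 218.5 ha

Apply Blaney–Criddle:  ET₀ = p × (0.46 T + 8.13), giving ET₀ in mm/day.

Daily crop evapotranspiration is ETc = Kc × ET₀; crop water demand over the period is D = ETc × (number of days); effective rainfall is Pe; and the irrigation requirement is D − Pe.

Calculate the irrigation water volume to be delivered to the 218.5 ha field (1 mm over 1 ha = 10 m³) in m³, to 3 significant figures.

115000 m³

ET₀ = 0.33 × (0.46 × 26.7 + 8.13) = 0.33 × 20.412 = 6.7360 mm/d
ETc = Kc × ET₀ = 1.05 × 6.7360 = 7.0728 mm/d
Crop demand D = ETc × 14 d = 7.0728 × 14 = 99.019 mm
Pe = 0.70 × 66.5 = 46.550 mm
D − Pe = 99.019 − 46.550 = 52.469 mm
Volume = 52.469 mm × 218.5 ha × 10 = 114644.8 m³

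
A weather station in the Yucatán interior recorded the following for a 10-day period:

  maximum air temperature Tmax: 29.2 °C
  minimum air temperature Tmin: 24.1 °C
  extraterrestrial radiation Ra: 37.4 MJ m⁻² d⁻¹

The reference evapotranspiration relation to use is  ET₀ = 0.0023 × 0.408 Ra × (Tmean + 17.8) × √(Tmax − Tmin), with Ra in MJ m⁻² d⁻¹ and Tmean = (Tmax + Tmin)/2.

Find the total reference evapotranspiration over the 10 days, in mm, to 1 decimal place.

Tmean = (29.2 + 24.1)/2 = 26.65 °C
0.408 Ra = 0.408 × 37.4 = 15.2592 mm/d equivalent
ET₀ = 0.0023 × 15.2592 × (26.65 + 17.8) × √5.1 = 0.0023 × 15.2592 × 44.45 × 2.2583 = 3.5230 mm/d
Over 10 days: 3.5230 × 10 = 35.230 mm

35.2 mm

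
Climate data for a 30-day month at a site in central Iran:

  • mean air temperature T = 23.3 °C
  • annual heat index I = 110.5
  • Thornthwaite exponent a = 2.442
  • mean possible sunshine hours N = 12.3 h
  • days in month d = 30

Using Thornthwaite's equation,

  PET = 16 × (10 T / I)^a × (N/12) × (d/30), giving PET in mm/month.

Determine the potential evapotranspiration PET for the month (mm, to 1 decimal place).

101.4 mm

10T/I = 10 × 23.3 / 110.5 = 2.1086
(10T/I)^a = 2.1086^2.442 = 6.1829
Uncorrected PET = 16 × 6.1829 = 98.926 mm
Correction = (N/12)(d/30) = (12.3/12)(30/30) = 1.0250
PET = 98.926 × 1.0250 = 101.399 mm/month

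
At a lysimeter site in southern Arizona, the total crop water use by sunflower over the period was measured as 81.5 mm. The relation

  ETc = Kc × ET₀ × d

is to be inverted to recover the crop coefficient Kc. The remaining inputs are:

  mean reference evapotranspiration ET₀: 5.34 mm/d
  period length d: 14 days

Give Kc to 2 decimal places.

ETc = Kc × ET₀ × d  ⇒  Kc = ETc / (ET₀ × d)
Kc = 81.5 / (5.34 × 14) = 81.5 / 74.76 = 1.0902

1.09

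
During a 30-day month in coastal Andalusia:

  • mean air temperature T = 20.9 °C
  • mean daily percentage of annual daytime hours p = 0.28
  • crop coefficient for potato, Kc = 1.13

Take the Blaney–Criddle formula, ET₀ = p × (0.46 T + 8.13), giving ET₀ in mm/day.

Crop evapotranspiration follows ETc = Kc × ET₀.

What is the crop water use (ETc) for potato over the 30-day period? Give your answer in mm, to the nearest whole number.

168 mm

ET₀ = 0.28 × (0.46 × 20.9 + 8.13) = 0.28 × 17.744 = 4.9683 mm/d
ETc = Kc × ET₀ = 1.13 × 4.9683 = 5.6142 mm/d
Over 30 days: 5.6142 × 30 = 168.426 mm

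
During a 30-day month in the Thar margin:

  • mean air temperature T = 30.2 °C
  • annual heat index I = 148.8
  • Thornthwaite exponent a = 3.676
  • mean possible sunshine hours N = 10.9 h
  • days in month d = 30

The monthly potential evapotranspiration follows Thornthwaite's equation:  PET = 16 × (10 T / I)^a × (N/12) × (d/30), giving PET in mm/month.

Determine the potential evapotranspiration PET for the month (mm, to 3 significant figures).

10T/I = 10 × 30.2 / 148.8 = 2.0296
(10T/I)^a = 2.0296^3.676 = 13.4909
Uncorrected PET = 16 × 13.4909 = 215.854 mm
Correction = (N/12)(d/30) = (10.9/12)(30/30) = 0.9083
PET = 215.854 × 0.9083 = 196.060 mm/month

196 mm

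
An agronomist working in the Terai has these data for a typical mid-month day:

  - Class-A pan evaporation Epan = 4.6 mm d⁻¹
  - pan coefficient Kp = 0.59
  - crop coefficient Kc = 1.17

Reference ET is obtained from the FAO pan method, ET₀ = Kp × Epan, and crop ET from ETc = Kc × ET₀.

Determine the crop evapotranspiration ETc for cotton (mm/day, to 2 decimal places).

3.18 mm/day

ET₀ = 0.59 × 4.6 = 2.7140 mm/d
ETc = Kc × ET₀ = 1.17 × 2.7140 = 3.1754 mm/d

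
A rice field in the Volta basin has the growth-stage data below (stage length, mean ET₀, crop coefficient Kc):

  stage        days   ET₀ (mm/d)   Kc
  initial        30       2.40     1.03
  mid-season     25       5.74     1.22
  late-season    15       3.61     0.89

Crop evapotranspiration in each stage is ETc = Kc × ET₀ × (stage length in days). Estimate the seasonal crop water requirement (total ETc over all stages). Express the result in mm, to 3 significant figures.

initial: 1.03 × 2.40 × 30 = 74.16 mm
mid-season: 1.22 × 5.74 × 25 = 175.07 mm
late-season: 0.89 × 3.61 × 15 = 48.19 mm
Seasonal total = 297.42 mm

297 mm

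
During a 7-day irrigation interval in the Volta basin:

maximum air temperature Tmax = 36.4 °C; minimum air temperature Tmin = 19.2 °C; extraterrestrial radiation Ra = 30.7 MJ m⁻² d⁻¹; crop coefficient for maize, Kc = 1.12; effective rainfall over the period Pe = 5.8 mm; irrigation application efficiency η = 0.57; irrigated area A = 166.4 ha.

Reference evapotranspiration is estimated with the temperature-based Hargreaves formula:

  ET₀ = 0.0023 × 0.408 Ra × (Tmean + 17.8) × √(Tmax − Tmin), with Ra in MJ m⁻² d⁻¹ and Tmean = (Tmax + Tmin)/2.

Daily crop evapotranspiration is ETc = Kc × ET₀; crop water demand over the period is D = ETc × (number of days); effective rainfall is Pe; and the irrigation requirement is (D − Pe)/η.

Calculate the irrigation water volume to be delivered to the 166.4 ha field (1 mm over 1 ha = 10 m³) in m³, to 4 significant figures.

Tmean = (36.4 + 19.2)/2 = 27.80 °C
0.408 Ra = 0.408 × 30.7 = 12.5256 mm/d equivalent
ET₀ = 0.0023 × 12.5256 × (27.80 + 17.8) × √17.2 = 0.0023 × 12.5256 × 45.60 × 4.1473 = 5.4482 mm/d
ETc = Kc × ET₀ = 1.12 × 5.4482 = 6.1020 mm/d
Crop demand D = ETc × 7 d = 6.1020 × 7 = 42.714 mm
D − Pe = 42.714 − 5.8 = 36.914 mm
Gross irrigation = 36.914 / 0.57 = 64.761 mm
Volume = 64.761 mm × 166.4 ha × 10 = 107762.3 m³

107800 m³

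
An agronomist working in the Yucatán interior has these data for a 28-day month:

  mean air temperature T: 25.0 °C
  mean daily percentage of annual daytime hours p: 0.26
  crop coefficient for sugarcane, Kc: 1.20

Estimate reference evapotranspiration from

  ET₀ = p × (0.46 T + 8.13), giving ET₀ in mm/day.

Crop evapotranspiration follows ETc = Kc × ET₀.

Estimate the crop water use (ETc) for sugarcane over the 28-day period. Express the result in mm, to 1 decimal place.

ET₀ = 0.26 × (0.46 × 25.0 + 8.13) = 0.26 × 19.630 = 5.1038 mm/d
ETc = Kc × ET₀ = 1.20 × 5.1038 = 6.1246 mm/d
Over 28 days: 6.1246 × 28 = 171.489 mm

171.5 mm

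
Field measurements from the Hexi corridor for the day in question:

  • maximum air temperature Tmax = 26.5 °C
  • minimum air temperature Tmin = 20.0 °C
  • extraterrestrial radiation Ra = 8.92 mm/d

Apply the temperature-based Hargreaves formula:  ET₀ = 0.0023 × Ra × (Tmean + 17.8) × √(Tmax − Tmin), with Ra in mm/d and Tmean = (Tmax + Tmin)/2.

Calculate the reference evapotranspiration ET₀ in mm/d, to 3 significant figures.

2.15 mm/d

Tmean = (26.5 + 20.0)/2 = 23.25 °C
ET₀ = 0.0023 × 8.92 × (23.25 + 17.8) × √6.5 = 0.0023 × 8.92 × 41.05 × 2.5495 = 2.1471 mm/d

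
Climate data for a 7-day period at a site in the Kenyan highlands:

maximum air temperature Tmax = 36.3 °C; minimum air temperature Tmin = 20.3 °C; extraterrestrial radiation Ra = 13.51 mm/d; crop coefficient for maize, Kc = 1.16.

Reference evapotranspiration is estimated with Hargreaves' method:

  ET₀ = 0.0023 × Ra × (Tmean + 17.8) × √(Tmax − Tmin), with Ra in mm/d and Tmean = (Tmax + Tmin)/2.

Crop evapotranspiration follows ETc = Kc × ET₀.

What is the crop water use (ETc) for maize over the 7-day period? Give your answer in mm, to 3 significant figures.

Tmean = (36.3 + 20.3)/2 = 28.30 °C
ET₀ = 0.0023 × 13.51 × (28.30 + 17.8) × √16.0 = 0.0023 × 13.51 × 46.10 × 4.0000 = 5.7299 mm/d
ETc = Kc × ET₀ = 1.16 × 5.7299 = 6.6467 mm/d
Over 7 days: 6.6467 × 7 = 46.527 mm

46.5 mm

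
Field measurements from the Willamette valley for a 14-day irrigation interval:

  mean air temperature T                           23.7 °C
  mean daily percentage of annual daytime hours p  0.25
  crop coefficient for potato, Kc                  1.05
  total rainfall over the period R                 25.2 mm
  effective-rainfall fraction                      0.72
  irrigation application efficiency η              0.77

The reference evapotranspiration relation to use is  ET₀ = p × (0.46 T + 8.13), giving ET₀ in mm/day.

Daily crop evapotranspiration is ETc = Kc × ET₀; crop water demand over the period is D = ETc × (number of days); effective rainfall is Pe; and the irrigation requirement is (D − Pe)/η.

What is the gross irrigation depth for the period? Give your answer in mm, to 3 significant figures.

ET₀ = 0.25 × (0.46 × 23.7 + 8.13) = 0.25 × 19.032 = 4.7580 mm/d
ETc = Kc × ET₀ = 1.05 × 4.7580 = 4.9959 mm/d
Crop demand D = ETc × 14 d = 4.9959 × 14 = 69.943 mm
Pe = 0.72 × 25.2 = 18.144 mm
D − Pe = 69.943 − 18.144 = 51.799 mm
Gross irrigation = 51.799 / 0.77 = 67.271 mm

67.3 mm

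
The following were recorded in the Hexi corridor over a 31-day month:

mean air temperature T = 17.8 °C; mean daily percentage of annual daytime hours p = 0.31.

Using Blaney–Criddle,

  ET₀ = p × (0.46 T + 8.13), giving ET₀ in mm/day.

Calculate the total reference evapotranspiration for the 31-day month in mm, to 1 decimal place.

156.8 mm

ET₀ = 0.31 × (0.46 × 17.8 + 8.13) = 0.31 × 16.318 = 5.0586 mm/d
Monthly total = 5.0586 × 31 = 156.817 mm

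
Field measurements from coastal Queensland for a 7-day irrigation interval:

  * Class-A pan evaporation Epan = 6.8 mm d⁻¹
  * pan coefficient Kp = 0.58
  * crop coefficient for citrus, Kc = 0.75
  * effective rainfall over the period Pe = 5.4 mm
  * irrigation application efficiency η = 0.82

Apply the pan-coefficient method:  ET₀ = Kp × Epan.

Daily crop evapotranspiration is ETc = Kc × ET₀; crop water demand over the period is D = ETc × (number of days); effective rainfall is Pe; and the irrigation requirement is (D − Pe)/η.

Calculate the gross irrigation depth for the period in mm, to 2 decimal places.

ET₀ = 0.58 × 6.8 = 3.9440 mm/d
ETc = Kc × ET₀ = 0.75 × 3.9440 = 2.9580 mm/d
Crop demand D = ETc × 7 d = 2.9580 × 7 = 20.706 mm
D − Pe = 20.706 − 5.4 = 15.306 mm
Gross irrigation = 15.306 / 0.82 = 18.666 mm

18.67 mm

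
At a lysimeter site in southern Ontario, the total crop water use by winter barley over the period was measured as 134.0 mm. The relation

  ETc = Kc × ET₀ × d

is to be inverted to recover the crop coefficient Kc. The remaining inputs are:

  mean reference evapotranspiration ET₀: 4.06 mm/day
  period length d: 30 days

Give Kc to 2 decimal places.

ETc = Kc × ET₀ × d  ⇒  Kc = ETc / (ET₀ × d)
Kc = 134.0 / (4.06 × 30) = 134.0 / 121.80 = 1.1002

1.10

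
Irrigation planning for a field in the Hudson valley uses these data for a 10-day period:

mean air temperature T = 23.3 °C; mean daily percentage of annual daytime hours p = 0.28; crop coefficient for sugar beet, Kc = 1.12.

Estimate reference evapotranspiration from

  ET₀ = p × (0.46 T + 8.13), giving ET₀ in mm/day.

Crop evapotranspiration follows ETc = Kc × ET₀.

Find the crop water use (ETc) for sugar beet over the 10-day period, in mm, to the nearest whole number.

59 mm

ET₀ = 0.28 × (0.46 × 23.3 + 8.13) = 0.28 × 18.848 = 5.2774 mm/d
ETc = Kc × ET₀ = 1.12 × 5.2774 = 5.9107 mm/d
Over 10 days: 5.9107 × 10 = 59.107 mm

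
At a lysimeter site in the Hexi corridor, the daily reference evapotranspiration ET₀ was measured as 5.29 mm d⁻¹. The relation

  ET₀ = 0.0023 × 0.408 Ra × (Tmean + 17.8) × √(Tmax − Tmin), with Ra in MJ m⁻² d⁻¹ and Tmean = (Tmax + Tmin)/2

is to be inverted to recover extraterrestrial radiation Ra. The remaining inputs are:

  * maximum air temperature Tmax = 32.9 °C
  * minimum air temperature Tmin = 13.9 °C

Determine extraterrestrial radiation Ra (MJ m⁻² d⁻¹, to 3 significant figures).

Tmean = (32.9+13.9)/2 = 23.40 °C; ΔT = 19.0
Ra = ET₀ / [0.0023 × 0.408 × (Tmean+17.8) × √ΔT]
   = 5.29 / (0.0023 × 0.408 × 41.20 × 4.3589) = 31.390 MJ m⁻² d⁻¹

31.4 MJ m⁻² d⁻¹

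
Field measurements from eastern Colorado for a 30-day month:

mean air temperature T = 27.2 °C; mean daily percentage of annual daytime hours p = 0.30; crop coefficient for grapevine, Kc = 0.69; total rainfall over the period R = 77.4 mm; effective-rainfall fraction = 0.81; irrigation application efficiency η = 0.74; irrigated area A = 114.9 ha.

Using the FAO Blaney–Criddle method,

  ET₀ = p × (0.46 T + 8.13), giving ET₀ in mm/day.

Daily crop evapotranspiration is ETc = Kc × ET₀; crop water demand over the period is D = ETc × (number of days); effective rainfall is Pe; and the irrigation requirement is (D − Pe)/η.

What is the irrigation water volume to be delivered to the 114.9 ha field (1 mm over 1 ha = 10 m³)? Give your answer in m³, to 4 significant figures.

101700 m³

ET₀ = 0.30 × (0.46 × 27.2 + 8.13) = 0.30 × 20.642 = 6.1926 mm/d
ETc = Kc × ET₀ = 0.69 × 6.1926 = 4.2729 mm/d
Crop demand D = ETc × 30 d = 4.2729 × 30 = 128.187 mm
Pe = 0.81 × 77.4 = 62.694 mm
D − Pe = 128.187 − 62.694 = 65.493 mm
Gross irrigation = 65.493 / 0.74 = 88.504 mm
Volume = 88.504 mm × 114.9 ha × 10 = 101691.1 m³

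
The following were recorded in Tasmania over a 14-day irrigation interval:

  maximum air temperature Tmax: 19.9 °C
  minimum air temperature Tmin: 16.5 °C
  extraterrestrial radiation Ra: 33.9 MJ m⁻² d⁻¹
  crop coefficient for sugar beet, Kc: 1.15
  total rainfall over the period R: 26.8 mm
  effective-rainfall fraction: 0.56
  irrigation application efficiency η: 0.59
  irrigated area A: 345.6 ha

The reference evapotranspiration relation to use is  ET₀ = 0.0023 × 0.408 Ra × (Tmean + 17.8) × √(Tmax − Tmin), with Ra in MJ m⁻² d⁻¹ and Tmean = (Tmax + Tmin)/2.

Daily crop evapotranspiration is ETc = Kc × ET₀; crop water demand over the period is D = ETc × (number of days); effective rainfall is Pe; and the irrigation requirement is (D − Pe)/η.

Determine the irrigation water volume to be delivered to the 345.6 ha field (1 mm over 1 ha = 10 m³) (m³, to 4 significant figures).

Tmean = (19.9 + 16.5)/2 = 18.20 °C
0.408 Ra = 0.408 × 33.9 = 13.8312 mm/d equivalent
ET₀ = 0.0023 × 13.8312 × (18.20 + 17.8) × √3.4 = 0.0023 × 13.8312 × 36.00 × 1.8439 = 2.1117 mm/d
ETc = Kc × ET₀ = 1.15 × 2.1117 = 2.4285 mm/d
Crop demand D = ETc × 14 d = 2.4285 × 14 = 33.999 mm
Pe = 0.56 × 26.8 = 15.008 mm
D − Pe = 33.999 − 15.008 = 18.991 mm
Gross irrigation = 18.991 / 0.59 = 32.188 mm
Volume = 32.188 mm × 345.6 ha × 10 = 111241.7 m³

111200 m³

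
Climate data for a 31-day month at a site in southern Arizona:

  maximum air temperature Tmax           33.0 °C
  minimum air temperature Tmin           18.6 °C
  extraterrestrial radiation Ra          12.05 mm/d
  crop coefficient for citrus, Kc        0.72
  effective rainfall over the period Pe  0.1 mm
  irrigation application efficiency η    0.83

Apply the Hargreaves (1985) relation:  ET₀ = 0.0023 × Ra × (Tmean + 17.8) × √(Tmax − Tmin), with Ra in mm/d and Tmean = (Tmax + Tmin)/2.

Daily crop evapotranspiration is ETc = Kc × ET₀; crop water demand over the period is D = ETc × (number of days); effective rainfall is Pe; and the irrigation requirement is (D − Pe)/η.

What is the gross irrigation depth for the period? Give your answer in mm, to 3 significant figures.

123 mm

Tmean = (33.0 + 18.6)/2 = 25.80 °C
ET₀ = 0.0023 × 12.05 × (25.80 + 17.8) × √14.4 = 0.0023 × 12.05 × 43.60 × 3.7947 = 4.5854 mm/d
ETc = Kc × ET₀ = 0.72 × 4.5854 = 3.3015 mm/d
Crop demand D = ETc × 31 d = 3.3015 × 31 = 102.347 mm
D − Pe = 102.347 − 0.1 = 102.247 mm
Gross irrigation = 102.247 / 0.83 = 123.189 mm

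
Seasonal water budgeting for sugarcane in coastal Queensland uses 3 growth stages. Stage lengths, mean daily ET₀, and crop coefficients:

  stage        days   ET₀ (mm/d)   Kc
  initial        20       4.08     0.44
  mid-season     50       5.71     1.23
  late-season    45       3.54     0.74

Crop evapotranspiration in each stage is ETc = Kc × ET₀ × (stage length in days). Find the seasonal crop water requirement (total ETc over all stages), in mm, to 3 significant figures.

initial: 0.44 × 4.08 × 20 = 35.90 mm
mid-season: 1.23 × 5.71 × 50 = 351.17 mm
late-season: 0.74 × 3.54 × 45 = 117.88 mm
Seasonal total = 504.95 mm

505 mm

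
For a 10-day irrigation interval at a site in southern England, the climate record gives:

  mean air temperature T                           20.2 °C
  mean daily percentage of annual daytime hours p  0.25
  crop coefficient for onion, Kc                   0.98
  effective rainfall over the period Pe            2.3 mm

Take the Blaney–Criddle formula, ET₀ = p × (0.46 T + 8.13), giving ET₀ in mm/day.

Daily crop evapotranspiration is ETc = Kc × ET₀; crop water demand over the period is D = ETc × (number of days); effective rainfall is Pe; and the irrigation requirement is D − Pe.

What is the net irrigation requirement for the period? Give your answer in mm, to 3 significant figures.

40.4 mm

ET₀ = 0.25 × (0.46 × 20.2 + 8.13) = 0.25 × 17.422 = 4.3555 mm/d
ETc = Kc × ET₀ = 0.98 × 4.3555 = 4.2684 mm/d
Crop demand D = ETc × 10 d = 4.2684 × 10 = 42.684 mm
D − Pe = 42.684 − 2.3 = 40.384 mm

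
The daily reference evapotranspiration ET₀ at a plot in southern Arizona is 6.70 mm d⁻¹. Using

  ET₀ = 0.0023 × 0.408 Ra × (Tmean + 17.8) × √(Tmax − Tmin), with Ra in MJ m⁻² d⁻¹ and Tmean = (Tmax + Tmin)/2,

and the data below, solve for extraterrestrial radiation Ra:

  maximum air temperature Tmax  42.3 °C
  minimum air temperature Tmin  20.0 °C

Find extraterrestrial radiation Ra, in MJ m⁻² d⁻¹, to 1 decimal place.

Tmean = (42.3+20.0)/2 = 31.15 °C; ΔT = 22.3
Ra = ET₀ / [0.0023 × 0.408 × (Tmean+17.8) × √ΔT]
   = 6.70 / (0.0023 × 0.408 × 48.95 × 4.7223) = 30.887 MJ m⁻² d⁻¹

30.9 MJ m⁻² d⁻¹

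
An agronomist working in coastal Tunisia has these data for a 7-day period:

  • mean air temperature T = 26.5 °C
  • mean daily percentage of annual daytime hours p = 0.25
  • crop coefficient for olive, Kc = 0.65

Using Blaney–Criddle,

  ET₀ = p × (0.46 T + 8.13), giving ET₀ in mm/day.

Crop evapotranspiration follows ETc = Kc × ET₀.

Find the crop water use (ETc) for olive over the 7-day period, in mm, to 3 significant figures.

ET₀ = 0.25 × (0.46 × 26.5 + 8.13) = 0.25 × 20.320 = 5.0800 mm/d
ETc = Kc × ET₀ = 0.65 × 5.0800 = 3.3020 mm/d
Over 7 days: 3.3020 × 7 = 23.114 mm

23.1 mm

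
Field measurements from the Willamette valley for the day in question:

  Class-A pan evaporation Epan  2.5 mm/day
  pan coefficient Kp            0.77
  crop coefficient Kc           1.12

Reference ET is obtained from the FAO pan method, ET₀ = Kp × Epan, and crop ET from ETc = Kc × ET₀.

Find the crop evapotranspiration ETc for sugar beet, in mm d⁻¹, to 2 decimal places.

2.16 mm d⁻¹

ET₀ = 0.77 × 2.5 = 1.9250 mm/d
ETc = Kc × ET₀ = 1.12 × 1.9250 = 2.1560 mm/d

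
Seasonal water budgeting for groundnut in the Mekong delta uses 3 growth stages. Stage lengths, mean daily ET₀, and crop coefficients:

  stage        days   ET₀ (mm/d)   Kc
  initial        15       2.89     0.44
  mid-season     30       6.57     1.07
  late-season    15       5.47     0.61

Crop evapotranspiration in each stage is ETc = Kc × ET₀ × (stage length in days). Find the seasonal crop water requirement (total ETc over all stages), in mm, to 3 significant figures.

280 mm

initial: 0.44 × 2.89 × 15 = 19.07 mm
mid-season: 1.07 × 6.57 × 30 = 210.90 mm
late-season: 0.61 × 5.47 × 15 = 50.05 mm
Seasonal total = 280.02 mm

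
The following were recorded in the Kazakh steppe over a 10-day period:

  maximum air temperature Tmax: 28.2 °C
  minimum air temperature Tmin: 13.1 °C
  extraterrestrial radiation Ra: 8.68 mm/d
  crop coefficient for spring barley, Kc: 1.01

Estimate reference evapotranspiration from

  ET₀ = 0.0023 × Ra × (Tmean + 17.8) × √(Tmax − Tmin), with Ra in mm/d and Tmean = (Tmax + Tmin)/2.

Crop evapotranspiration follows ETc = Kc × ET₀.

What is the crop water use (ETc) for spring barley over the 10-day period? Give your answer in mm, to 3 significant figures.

Tmean = (28.2 + 13.1)/2 = 20.65 °C
ET₀ = 0.0023 × 8.68 × (20.65 + 17.8) × √15.1 = 0.0023 × 8.68 × 38.45 × 3.8859 = 2.9829 mm/d
ETc = Kc × ET₀ = 1.01 × 2.9829 = 3.0127 mm/d
Over 10 days: 3.0127 × 10 = 30.127 mm

30.1 mm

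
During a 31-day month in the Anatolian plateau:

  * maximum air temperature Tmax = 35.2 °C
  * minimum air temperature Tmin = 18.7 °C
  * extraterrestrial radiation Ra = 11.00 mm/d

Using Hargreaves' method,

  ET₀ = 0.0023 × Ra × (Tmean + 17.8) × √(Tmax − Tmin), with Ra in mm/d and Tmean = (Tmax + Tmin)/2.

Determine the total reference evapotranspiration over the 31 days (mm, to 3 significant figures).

Tmean = (35.2 + 18.7)/2 = 26.95 °C
ET₀ = 0.0023 × 11.00 × (26.95 + 17.8) × √16.5 = 0.0023 × 11.00 × 44.75 × 4.0620 = 4.5989 mm/d
Over 31 days: 4.5989 × 31 = 142.566 mm

143 mm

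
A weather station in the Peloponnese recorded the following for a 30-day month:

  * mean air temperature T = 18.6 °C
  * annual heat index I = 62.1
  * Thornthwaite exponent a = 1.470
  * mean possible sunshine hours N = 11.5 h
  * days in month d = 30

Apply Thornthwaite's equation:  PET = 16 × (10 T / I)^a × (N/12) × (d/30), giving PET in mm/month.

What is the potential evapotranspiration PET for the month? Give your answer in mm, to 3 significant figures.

76.9 mm

10T/I = 10 × 18.6 / 62.1 = 2.9952
(10T/I)^a = 2.9952^1.470 = 5.0159
Uncorrected PET = 16 × 5.0159 = 80.254 mm
Correction = (N/12)(d/30) = (11.5/12)(30/30) = 0.9583
PET = 80.254 × 0.9583 = 76.907 mm/month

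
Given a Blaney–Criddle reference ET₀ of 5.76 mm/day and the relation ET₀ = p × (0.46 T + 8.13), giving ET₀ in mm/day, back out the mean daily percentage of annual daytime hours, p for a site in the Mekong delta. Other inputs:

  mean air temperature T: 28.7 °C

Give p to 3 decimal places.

p = ET₀ / (0.46 T + 8.13) = 5.76 / (0.46 × 28.7 + 8.13) = 5.76 / 21.332 = 0.2700

0.270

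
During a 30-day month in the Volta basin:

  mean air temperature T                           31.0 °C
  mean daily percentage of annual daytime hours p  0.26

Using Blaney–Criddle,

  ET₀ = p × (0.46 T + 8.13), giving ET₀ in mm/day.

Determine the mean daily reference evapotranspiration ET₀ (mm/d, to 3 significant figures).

5.82 mm/d

ET₀ = 0.26 × (0.46 × 31.0 + 8.13) = 0.26 × 22.390 = 5.8214 mm/d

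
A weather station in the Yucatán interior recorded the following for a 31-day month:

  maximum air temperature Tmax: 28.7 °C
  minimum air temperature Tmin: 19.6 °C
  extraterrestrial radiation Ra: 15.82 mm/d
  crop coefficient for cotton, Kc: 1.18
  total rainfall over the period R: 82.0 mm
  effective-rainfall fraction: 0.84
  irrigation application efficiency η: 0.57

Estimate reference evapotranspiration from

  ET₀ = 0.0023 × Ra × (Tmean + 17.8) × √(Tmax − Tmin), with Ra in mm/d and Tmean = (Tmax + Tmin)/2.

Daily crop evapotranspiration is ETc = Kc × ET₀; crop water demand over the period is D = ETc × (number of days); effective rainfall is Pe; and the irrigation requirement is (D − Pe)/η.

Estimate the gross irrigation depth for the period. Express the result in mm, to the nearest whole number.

Tmean = (28.7 + 19.6)/2 = 24.15 °C
ET₀ = 0.0023 × 15.82 × (24.15 + 17.8) × √9.1 = 0.0023 × 15.82 × 41.95 × 3.0166 = 4.6045 mm/d
ETc = Kc × ET₀ = 1.18 × 4.6045 = 5.4333 mm/d
Crop demand D = ETc × 31 d = 5.4333 × 31 = 168.432 mm
Pe = 0.84 × 82.0 = 68.880 mm
D − Pe = 168.432 − 68.880 = 99.552 mm
Gross irrigation = 99.552 / 0.57 = 174.653 mm

175 mm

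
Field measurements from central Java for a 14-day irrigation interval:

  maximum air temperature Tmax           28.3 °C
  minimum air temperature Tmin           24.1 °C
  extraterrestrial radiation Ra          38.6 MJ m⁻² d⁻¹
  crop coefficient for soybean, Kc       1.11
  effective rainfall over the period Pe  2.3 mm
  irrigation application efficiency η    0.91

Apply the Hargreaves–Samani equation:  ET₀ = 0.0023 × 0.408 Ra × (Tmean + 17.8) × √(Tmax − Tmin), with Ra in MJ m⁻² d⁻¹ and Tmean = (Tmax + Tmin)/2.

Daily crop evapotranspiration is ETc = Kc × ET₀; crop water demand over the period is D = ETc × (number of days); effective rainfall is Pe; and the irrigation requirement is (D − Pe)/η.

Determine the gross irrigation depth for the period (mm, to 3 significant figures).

53.3 mm

Tmean = (28.3 + 24.1)/2 = 26.20 °C
0.408 Ra = 0.408 × 38.6 = 15.7488 mm/d equivalent
ET₀ = 0.0023 × 15.7488 × (26.20 + 17.8) × √4.2 = 0.0023 × 15.7488 × 44.00 × 2.0494 = 3.2663 mm/d
ETc = Kc × ET₀ = 1.11 × 3.2663 = 3.6256 mm/d
Crop demand D = ETc × 14 d = 3.6256 × 14 = 50.758 mm
D − Pe = 50.758 − 2.3 = 48.458 mm
Gross irrigation = 48.458 / 0.91 = 53.251 mm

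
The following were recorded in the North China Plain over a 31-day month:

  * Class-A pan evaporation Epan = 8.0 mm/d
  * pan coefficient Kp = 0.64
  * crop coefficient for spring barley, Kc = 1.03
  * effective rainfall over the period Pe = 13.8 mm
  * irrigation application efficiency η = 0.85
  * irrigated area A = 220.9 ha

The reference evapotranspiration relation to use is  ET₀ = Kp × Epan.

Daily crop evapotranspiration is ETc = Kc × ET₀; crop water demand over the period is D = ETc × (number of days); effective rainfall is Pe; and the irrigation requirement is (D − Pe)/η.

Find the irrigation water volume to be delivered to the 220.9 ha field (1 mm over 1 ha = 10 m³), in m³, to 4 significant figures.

389000 m³

ET₀ = 0.64 × 8.0 = 5.1200 mm/d
ETc = Kc × ET₀ = 1.03 × 5.1200 = 5.2736 mm/d
Crop demand D = ETc × 31 d = 5.2736 × 31 = 163.482 mm
D − Pe = 163.482 − 13.8 = 149.682 mm
Gross irrigation = 149.682 / 0.85 = 176.096 mm
Volume = 176.096 mm × 220.9 ha × 10 = 388996.1 m³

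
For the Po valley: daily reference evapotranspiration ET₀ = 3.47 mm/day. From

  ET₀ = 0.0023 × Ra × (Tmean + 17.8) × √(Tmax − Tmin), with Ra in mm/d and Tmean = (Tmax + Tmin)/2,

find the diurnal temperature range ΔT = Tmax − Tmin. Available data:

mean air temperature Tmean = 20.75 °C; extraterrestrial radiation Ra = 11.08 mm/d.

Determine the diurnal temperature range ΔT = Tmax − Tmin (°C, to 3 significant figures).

√ΔT = ET₀ / [0.0023 × Ra × (Tmean+17.8)] = 3.47 / (0.0023 × 11.08 × 38.55) = 3.5321
ΔT = 3.5321² = 12.476 °C

12.5 °C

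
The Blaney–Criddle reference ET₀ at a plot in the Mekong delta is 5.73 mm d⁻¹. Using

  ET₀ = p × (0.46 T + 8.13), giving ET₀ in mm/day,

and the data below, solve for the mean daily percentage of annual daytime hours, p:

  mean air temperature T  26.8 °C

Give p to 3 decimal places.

0.280

p = ET₀ / (0.46 T + 8.13) = 5.73 / (0.46 × 26.8 + 8.13) = 5.73 / 20.458 = 0.2801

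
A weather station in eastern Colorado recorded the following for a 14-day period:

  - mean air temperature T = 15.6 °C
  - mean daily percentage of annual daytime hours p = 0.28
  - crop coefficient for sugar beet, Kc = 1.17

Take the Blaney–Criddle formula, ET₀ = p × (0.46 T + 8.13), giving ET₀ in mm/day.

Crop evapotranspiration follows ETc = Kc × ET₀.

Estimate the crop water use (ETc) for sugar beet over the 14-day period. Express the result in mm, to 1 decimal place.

ET₀ = 0.28 × (0.46 × 15.6 + 8.13) = 0.28 × 15.306 = 4.2857 mm/d
ETc = Kc × ET₀ = 1.17 × 4.2857 = 5.0143 mm/d
Over 14 days: 5.0143 × 14 = 70.200 mm

70.2 mm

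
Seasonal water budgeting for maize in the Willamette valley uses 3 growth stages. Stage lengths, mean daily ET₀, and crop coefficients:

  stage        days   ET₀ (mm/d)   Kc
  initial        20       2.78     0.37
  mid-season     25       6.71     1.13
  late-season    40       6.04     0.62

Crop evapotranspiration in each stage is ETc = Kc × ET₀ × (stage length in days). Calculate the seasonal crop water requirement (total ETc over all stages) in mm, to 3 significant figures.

360 mm

initial: 0.37 × 2.78 × 20 = 20.57 mm
mid-season: 1.13 × 6.71 × 25 = 189.56 mm
late-season: 0.62 × 6.04 × 40 = 149.79 mm
Seasonal total = 359.92 mm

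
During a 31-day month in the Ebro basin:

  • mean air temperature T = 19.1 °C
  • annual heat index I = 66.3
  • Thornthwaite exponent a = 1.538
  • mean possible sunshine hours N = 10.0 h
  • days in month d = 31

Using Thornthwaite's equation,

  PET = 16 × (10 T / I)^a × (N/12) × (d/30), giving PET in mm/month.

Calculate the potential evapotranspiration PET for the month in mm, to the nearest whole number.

70 mm

10T/I = 10 × 19.1 / 66.3 = 2.8808
(10T/I)^a = 2.8808^1.538 = 5.0902
Uncorrected PET = 16 × 5.0902 = 81.443 mm
Correction = (N/12)(d/30) = (10.0/12)(31/30) = 0.8611
PET = 81.443 × 0.8611 = 70.131 mm/month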